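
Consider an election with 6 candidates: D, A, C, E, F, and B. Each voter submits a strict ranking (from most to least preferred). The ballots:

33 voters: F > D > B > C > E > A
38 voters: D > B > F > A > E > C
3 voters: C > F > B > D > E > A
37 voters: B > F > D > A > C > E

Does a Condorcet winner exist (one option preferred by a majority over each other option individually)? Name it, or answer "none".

none

Checking pairwise contests:
F beats D 73–38.
D beats A 111–0.
D beats C 108–3.
D beats E 111–0.
B beats F 75–36.
D beats B 71–40.
Every option loses at least one head-to-head, so there is no Condorcet winner.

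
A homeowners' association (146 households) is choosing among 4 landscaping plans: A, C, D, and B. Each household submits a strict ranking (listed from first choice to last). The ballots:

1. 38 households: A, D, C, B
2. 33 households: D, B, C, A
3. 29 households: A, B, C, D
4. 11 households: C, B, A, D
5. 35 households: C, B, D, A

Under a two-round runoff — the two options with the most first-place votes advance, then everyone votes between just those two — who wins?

C

Round 1 first-place votes: A 67, C 46, D 33, B 0.
A and C advance.
Runoff: A is preferred to C by 67 voters; C by 79.
C wins the runoff.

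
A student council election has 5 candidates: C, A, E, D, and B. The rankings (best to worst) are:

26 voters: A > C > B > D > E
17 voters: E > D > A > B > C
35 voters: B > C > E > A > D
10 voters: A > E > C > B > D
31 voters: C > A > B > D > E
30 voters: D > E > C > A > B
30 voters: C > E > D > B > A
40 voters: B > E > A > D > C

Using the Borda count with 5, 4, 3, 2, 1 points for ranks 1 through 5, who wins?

C: 26·4 + 17·1 + 35·4 + 10·3 + 31·5 + 30·3 + 30·5 + 40·1 = 726
A: 26·5 + 17·3 + 35·2 + 10·5 + 31·4 + 30·2 + 30·1 + 40·3 = 635
E: 26·1 + 17·5 + 35·3 + 10·4 + 31·1 + 30·4 + 30·4 + 40·4 = 687
D: 26·2 + 17·4 + 35·1 + 10·1 + 31·2 + 30·5 + 30·3 + 40·2 = 547
B: 26·3 + 17·2 + 35·5 + 10·2 + 31·3 + 30·1 + 30·2 + 40·5 = 690
C has the highest Borda score (726).

C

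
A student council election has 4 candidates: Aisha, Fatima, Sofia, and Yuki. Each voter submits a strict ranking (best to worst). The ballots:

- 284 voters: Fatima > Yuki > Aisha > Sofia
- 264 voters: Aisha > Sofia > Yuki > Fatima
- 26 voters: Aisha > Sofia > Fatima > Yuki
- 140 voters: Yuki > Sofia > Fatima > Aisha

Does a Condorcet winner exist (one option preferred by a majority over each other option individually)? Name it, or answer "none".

Yuki

Yuki vs Aisha: 424–290 for Yuki.
Yuki vs Fatima: 404–310 for Yuki.
Yuki vs Sofia: 424–290 for Yuki.
Yuki beats every other option head-to-head.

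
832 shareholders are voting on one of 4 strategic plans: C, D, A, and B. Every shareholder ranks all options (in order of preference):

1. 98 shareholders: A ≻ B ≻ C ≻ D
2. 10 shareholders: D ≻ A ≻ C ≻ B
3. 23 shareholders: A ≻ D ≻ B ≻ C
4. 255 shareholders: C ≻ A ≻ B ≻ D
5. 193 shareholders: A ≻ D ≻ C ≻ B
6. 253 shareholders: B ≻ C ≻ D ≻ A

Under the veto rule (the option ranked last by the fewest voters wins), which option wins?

Last-place votes: C 23, D 353, A 253, B 203.
C is ranked last by the fewest voters, so C wins.

C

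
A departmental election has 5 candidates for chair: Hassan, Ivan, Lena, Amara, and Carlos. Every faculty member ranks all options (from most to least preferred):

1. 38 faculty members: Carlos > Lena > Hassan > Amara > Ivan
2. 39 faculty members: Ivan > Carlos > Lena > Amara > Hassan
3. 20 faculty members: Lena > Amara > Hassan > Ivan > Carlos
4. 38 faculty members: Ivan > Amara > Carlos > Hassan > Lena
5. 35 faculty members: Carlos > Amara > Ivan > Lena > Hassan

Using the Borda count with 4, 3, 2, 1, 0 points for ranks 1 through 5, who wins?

Hassan: 38·2 + 39·0 + 20·2 + 38·1 + 35·0 = 154
Ivan: 38·0 + 39·4 + 20·1 + 38·4 + 35·2 = 398
Lena: 38·3 + 39·2 + 20·4 + 38·0 + 35·1 = 307
Amara: 38·1 + 39·1 + 20·3 + 38·3 + 35·3 = 356
Carlos: 38·4 + 39·3 + 20·0 + 38·2 + 35·4 = 485
Carlos has the highest Borda score (485).

Carlos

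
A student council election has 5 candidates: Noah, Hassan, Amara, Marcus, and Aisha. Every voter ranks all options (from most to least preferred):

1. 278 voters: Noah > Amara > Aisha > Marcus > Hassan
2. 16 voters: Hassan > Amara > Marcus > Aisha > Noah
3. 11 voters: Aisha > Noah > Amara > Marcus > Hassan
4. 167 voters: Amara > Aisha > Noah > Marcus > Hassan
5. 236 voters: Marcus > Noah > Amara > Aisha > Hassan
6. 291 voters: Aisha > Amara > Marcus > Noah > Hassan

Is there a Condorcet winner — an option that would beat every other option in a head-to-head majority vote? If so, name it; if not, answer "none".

Checking pairwise contests:
Marcus beats Noah 543–456.
Noah beats Hassan 983–16.
Noah beats Amara 525–474.
Amara beats Marcus 763–236.
Noah beats Aisha 514–485.
Every option loses at least one head-to-head, so there is no Condorcet winner.

none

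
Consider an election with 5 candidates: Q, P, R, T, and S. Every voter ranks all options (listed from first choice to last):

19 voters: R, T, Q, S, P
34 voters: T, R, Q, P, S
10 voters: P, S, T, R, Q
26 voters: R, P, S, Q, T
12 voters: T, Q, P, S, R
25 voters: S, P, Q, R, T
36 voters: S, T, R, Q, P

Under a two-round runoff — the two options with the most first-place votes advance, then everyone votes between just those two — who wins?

Round 1 first-place votes: Q 0, P 10, R 45, T 46, S 61.
S and T advance.
Runoff: S is preferred to T by 97 voters; T by 65.
S wins the runoff.

S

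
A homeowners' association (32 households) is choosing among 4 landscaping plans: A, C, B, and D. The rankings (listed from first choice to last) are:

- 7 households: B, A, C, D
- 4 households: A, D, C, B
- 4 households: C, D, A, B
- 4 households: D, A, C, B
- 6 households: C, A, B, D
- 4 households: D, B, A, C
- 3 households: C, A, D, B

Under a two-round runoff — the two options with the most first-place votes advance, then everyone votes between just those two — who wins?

Round 1 first-place votes: A 4, C 13, B 7, D 8.
C and D advance.
Runoff: C is preferred to D by 20 voters; D by 12.
C wins the runoff.

C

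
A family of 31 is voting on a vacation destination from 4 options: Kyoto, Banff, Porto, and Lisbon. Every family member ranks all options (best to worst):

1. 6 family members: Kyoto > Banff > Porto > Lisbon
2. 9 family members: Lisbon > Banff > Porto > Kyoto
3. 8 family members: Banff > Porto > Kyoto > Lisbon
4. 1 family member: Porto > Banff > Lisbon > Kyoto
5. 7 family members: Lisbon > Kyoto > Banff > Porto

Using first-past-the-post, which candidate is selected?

First-place votes: Kyoto 6, Banff 8, Porto 1, Lisbon 16.
Lisbon has the most first-place votes.

Lisbon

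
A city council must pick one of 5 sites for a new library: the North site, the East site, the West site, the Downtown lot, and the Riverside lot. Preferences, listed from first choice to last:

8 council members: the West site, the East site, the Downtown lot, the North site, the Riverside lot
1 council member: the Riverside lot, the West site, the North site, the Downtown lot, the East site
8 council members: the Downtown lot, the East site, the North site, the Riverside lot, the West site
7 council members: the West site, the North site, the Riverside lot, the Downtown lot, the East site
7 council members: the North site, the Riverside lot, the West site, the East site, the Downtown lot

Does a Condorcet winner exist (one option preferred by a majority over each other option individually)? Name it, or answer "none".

none

Checking pairwise contests:
the East site beats the North site 16–15.
the West site beats the East site 23–8.
the Riverside lot beats the West site 16–15.
the West site beats the Downtown lot 23–8.
the North site beats the Riverside lot 30–1.
Every option loses at least one head-to-head, so there is no Condorcet winner.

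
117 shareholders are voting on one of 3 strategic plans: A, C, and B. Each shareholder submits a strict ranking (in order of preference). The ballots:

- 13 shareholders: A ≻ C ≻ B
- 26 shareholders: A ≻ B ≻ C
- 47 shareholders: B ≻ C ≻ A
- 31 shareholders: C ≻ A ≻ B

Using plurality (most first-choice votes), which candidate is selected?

B

First-place votes: A 39, C 31, B 47.
B has the most first-place votes.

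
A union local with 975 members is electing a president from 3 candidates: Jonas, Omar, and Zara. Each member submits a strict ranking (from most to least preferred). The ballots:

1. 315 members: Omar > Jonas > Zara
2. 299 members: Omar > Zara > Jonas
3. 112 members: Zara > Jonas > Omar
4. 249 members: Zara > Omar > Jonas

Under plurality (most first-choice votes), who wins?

First-place votes: Jonas 0, Omar 614, Zara 361.
Omar has the most first-place votes.

Omar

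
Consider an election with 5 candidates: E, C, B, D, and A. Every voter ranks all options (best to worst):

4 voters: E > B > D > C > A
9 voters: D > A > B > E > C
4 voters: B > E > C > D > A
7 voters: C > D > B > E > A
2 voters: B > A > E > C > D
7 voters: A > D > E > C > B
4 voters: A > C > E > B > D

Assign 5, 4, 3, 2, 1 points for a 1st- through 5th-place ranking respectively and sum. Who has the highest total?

E: 4·5 + 9·2 + 4·4 + 7·2 + 2·3 + 7·3 + 4·3 = 107
C: 4·2 + 9·1 + 4·3 + 7·5 + 2·2 + 7·2 + 4·4 = 98
B: 4·4 + 9·3 + 4·5 + 7·3 + 2·5 + 7·1 + 4·2 = 109
D: 4·3 + 9·5 + 4·2 + 7·4 + 2·1 + 7·4 + 4·1 = 127
A: 4·1 + 9·4 + 4·1 + 7·1 + 2·4 + 7·5 + 4·5 = 114
D has the highest Borda score (127).

D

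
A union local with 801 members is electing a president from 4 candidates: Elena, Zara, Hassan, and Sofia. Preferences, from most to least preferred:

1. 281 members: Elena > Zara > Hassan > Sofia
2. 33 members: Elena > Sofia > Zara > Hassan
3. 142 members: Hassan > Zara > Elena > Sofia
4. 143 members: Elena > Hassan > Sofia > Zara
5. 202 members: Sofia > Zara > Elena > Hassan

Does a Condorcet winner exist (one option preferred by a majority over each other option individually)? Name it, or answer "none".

Elena

Elena vs Zara: 457–344 for Elena.
Elena vs Hassan: 659–142 for Elena.
Elena vs Sofia: 599–202 for Elena.
Elena beats every other option head-to-head.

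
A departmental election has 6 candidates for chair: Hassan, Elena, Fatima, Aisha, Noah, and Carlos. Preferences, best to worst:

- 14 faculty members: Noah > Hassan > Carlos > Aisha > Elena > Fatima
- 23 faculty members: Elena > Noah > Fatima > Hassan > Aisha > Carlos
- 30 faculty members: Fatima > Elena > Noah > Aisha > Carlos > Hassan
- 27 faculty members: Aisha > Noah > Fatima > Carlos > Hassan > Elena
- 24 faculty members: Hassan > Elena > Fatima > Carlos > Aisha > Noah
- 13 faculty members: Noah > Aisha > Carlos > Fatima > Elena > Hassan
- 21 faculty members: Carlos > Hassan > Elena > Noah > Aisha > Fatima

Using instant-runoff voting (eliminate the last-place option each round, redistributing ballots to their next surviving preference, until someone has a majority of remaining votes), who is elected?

Noah

Round 1: Hassan 24, Elena 23, Fatima 30, Aisha 27, Noah 27, Carlos 21. Eliminate Carlos.
Round 2: Hassan 45, Elena 23, Fatima 30, Aisha 27, Noah 27. Eliminate Elena.
Round 3: Hassan 45, Fatima 30, Aisha 27, Noah 50. Eliminate Aisha.
Round 4: Hassan 45, Fatima 30, Noah 77. Noah has a majority.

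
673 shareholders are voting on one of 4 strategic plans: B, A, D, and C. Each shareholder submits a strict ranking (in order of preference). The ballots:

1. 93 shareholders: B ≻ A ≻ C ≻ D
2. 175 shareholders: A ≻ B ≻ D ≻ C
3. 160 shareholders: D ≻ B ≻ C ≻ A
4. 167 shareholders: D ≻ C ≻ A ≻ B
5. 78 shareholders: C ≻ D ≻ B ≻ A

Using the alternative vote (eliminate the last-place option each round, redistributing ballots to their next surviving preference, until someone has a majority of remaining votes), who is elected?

D

Round 1: B 93, A 175, D 327, C 78. Eliminate C.
Round 2: B 93, A 175, D 405. D has a majority.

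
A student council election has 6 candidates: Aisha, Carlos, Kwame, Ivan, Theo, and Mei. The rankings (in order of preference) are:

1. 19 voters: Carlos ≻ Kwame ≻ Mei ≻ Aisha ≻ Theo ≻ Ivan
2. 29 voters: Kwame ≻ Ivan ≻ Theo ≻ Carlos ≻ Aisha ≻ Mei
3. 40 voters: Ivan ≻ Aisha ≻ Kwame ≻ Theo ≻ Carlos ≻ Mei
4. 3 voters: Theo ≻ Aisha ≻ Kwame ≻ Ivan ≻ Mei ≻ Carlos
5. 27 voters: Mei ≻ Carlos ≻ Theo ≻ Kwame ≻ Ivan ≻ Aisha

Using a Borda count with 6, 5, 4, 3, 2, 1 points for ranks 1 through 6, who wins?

Aisha: 19·3 + 29·2 + 40·5 + 3·5 + 27·1 = 357
Carlos: 19·6 + 29·3 + 40·2 + 3·1 + 27·5 = 419
Kwame: 19·5 + 29·6 + 40·4 + 3·4 + 27·3 = 522
Ivan: 19·1 + 29·5 + 40·6 + 3·3 + 27·2 = 467
Theo: 19·2 + 29·4 + 40·3 + 3·6 + 27·4 = 400
Mei: 19·4 + 29·1 + 40·1 + 3·2 + 27·6 = 313
Kwame has the highest Borda score (522).

Kwame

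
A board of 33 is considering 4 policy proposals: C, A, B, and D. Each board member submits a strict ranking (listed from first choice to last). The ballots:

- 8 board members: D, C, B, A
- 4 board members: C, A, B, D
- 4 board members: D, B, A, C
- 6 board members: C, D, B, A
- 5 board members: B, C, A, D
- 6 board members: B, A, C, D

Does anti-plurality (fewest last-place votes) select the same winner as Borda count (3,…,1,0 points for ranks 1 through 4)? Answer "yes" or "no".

Anti-plurality — last-place votes: C 4, A 14, B 0, D 15. Winner: B.
Borda — scores: C 62, A 29, B 59, D 48. Winner: C.
The two methods disagree.

no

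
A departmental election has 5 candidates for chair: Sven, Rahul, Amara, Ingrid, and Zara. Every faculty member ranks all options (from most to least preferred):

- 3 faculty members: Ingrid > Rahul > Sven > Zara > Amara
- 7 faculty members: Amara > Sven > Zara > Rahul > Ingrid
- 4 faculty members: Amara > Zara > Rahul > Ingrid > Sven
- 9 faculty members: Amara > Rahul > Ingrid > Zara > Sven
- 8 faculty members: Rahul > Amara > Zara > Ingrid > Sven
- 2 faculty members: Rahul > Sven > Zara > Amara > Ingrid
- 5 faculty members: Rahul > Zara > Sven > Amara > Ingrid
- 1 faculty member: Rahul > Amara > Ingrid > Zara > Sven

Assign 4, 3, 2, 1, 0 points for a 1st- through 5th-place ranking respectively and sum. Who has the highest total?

Sven: 3·2 + 7·3 + 4·0 + 9·0 + 8·0 + 2·3 + 5·2 + 1·0 = 43
Rahul: 3·3 + 7·1 + 4·2 + 9·3 + 8·4 + 2·4 + 5·4 + 1·4 = 115
Amara: 3·0 + 7·4 + 4·4 + 9·4 + 8·3 + 2·1 + 5·1 + 1·3 = 114
Ingrid: 3·4 + 7·0 + 4·1 + 9·2 + 8·1 + 2·0 + 5·0 + 1·2 = 44
Zara: 3·1 + 7·2 + 4·3 + 9·1 + 8·2 + 2·2 + 5·3 + 1·1 = 74
Rahul has the highest Borda score (115).

Rahul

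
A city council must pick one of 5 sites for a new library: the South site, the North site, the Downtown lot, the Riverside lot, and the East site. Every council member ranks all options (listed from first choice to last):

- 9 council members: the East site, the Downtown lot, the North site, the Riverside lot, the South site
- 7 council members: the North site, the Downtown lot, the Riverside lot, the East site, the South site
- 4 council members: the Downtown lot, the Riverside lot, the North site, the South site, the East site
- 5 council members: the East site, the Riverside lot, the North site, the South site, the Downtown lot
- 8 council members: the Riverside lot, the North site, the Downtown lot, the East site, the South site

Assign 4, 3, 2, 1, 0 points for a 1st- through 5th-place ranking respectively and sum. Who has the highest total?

the North site

the South site: 9·0 + 7·0 + 4·1 + 5·1 + 8·0 = 9
the North site: 9·2 + 7·4 + 4·2 + 5·2 + 8·3 = 88
the Downtown lot: 9·3 + 7·3 + 4·4 + 5·0 + 8·2 = 80
the Riverside lot: 9·1 + 7·2 + 4·3 + 5·3 + 8·4 = 82
the East site: 9·4 + 7·1 + 4·0 + 5·4 + 8·1 = 71
the North site has the highest Borda score (88).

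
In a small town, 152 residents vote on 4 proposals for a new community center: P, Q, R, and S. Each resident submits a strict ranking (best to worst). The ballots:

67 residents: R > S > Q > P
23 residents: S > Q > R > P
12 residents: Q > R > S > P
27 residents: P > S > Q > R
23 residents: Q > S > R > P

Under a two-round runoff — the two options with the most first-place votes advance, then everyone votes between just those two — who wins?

Q

Round 1 first-place votes: P 27, Q 35, R 67, S 23.
R and Q advance.
Runoff: R is preferred to Q by 67 voters; Q by 85.
Q wins the runoff.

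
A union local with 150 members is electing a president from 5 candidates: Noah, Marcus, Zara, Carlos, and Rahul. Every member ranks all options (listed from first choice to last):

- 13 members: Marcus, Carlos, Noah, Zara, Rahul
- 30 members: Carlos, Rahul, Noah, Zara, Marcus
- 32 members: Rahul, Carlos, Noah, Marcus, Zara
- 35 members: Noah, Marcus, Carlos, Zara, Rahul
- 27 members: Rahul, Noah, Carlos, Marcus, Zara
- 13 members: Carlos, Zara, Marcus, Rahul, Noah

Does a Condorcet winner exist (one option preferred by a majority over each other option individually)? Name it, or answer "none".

Carlos

Carlos vs Noah: 88–62 for Carlos.
Carlos vs Marcus: 102–48 for Carlos.
Carlos vs Zara: 150–0 for Carlos.
Carlos vs Rahul: 91–59 for Carlos.
Carlos beats every other option head-to-head.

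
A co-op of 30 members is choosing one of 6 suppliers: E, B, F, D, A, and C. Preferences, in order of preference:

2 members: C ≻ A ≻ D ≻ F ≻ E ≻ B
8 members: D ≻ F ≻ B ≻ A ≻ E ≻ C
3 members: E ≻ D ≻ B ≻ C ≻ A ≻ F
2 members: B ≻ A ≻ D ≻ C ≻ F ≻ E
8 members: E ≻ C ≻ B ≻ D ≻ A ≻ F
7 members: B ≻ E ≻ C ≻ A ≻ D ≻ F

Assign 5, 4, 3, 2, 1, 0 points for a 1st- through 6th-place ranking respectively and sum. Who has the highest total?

B

E: 2·1 + 8·1 + 3·5 + 2·0 + 8·5 + 7·4 = 93
B: 2·0 + 8·3 + 3·3 + 2·5 + 8·3 + 7·5 = 102
F: 2·2 + 8·4 + 3·0 + 2·1 + 8·0 + 7·0 = 38
D: 2·3 + 8·5 + 3·4 + 2·3 + 8·2 + 7·1 = 87
A: 2·4 + 8·2 + 3·1 + 2·4 + 8·1 + 7·2 = 57
C: 2·5 + 8·0 + 3·2 + 2·2 + 8·4 + 7·3 = 73
B has the highest Borda score (102).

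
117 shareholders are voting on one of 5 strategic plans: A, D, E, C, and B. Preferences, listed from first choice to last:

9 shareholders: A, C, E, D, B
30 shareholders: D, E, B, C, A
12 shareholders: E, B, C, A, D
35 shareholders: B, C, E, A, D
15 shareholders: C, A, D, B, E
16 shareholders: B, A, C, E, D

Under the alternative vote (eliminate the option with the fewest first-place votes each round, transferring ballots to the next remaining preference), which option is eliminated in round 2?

E

Round 1: A 9, D 30, E 12, C 15, B 51. Eliminate A.
Round 2: D 30, E 12, C 24, B 51. Eliminate E.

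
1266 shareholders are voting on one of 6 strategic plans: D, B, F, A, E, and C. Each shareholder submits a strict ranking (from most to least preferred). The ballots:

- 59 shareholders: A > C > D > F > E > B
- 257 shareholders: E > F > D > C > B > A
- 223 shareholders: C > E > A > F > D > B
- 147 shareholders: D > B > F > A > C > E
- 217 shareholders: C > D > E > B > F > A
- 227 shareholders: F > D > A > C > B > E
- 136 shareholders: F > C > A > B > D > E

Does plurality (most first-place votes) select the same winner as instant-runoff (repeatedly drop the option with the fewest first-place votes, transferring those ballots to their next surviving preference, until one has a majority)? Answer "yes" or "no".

Plurality — first-place votes: D 147, B 0, F 363, A 59, E 257, C 440. Winner: C.
Instant-runoff — R1 D 147, B 0, F 363, A 59, E 257, C 440 (B out); R2 D 147, F 363, A 59, E 257, C 440 (A out); R3 D 147, F 363, E 257, C 499 (D out); R4 F 510, E 257, C 499 (E out); R5 F 767, C 499 (F winner). Winner: F.
The two methods disagree.

no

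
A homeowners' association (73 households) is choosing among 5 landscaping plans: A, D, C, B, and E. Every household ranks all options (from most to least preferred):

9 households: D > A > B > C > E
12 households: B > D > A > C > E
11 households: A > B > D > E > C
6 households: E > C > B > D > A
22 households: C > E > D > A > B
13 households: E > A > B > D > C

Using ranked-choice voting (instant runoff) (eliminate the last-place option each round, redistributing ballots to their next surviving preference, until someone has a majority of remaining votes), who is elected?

A

Round 1: A 11, D 9, C 22, B 12, E 19. Eliminate D.
Round 2: A 20, C 22, B 12, E 19. Eliminate B.
Round 3: A 32, C 22, E 19. Eliminate E.
Round 4: A 45, C 28. A has a majority.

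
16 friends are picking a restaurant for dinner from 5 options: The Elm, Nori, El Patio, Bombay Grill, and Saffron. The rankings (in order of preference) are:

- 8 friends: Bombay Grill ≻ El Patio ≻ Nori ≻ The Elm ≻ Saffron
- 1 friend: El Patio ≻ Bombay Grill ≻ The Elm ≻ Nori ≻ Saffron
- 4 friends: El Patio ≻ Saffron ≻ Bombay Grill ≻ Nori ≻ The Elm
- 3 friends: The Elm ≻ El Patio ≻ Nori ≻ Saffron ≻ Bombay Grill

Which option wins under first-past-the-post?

Bombay Grill

First-place votes: The Elm 3, Nori 0, El Patio 5, Bombay Grill 8, Saffron 0.
Bombay Grill has the most first-place votes.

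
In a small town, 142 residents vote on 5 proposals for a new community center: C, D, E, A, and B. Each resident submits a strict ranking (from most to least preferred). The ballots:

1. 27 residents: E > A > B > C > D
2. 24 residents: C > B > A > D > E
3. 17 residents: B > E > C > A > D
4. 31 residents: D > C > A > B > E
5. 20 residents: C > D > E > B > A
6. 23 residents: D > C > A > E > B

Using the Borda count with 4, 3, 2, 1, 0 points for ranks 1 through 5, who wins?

C

C: 27·1 + 24·4 + 17·2 + 31·3 + 20·4 + 23·3 = 399
D: 27·0 + 24·1 + 17·0 + 31·4 + 20·3 + 23·4 = 300
E: 27·4 + 24·0 + 17·3 + 31·0 + 20·2 + 23·1 = 222
A: 27·3 + 24·2 + 17·1 + 31·2 + 20·0 + 23·2 = 254
B: 27·2 + 24·3 + 17·4 + 31·1 + 20·1 + 23·0 = 245
C has the highest Borda score (399).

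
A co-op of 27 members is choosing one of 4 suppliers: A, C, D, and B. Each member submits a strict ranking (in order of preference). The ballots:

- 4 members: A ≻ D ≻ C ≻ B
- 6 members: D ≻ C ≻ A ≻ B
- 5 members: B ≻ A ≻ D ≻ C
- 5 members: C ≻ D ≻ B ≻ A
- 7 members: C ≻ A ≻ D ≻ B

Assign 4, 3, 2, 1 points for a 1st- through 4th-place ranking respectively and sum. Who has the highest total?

C

A: 4·4 + 6·2 + 5·3 + 5·1 + 7·3 = 69
C: 4·2 + 6·3 + 5·1 + 5·4 + 7·4 = 79
D: 4·3 + 6·4 + 5·2 + 5·3 + 7·2 = 75
B: 4·1 + 6·1 + 5·4 + 5·2 + 7·1 = 47
C has the highest Borda score (79).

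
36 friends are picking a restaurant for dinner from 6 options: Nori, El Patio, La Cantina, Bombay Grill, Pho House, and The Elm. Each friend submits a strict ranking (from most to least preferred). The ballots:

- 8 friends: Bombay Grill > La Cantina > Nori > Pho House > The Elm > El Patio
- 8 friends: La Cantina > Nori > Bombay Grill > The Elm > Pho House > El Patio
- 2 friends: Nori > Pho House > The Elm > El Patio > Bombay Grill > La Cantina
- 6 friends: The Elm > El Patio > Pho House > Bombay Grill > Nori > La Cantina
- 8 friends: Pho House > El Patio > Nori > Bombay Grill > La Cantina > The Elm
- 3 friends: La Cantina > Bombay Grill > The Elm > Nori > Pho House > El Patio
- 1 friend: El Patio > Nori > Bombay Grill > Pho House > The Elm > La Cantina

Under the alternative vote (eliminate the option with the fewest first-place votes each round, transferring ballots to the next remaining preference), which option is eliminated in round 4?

Bombay Grill

Round 1: Nori 2, El Patio 1, La Cantina 11, Bombay Grill 8, Pho House 8, The Elm 6. Eliminate El Patio.
Round 2: Nori 3, La Cantina 11, Bombay Grill 8, Pho House 8, The Elm 6. Eliminate Nori.
Round 3: La Cantina 11, Bombay Grill 9, Pho House 10, The Elm 6. Eliminate The Elm.
Round 4: La Cantina 11, Bombay Grill 9, Pho House 16. Eliminate Bombay Grill.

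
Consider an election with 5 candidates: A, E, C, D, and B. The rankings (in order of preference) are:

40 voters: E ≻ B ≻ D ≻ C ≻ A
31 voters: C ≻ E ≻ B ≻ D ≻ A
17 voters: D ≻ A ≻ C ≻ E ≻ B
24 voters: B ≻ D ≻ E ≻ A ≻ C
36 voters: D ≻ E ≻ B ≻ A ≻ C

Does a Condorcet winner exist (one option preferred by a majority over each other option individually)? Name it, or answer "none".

none

Checking pairwise contests:
E beats A 131–17.
D beats E 77–71.
A beats C 77–71.
B beats D 95–53.
E beats B 124–24.
Every option loses at least one head-to-head, so there is no Condorcet winner.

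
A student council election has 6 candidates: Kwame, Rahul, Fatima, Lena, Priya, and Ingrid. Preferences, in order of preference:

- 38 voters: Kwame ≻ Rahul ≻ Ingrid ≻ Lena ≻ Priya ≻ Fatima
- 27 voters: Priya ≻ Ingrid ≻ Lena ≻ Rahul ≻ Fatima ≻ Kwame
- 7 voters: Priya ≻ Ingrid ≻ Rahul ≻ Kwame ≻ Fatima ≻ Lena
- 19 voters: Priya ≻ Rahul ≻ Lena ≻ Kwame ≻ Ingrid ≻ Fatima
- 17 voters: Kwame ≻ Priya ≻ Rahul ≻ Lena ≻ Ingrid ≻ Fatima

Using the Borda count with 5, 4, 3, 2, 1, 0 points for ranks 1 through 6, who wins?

Priya

Kwame: 38·5 + 27·0 + 7·2 + 19·2 + 17·5 = 327
Rahul: 38·4 + 27·2 + 7·3 + 19·4 + 17·3 = 354
Fatima: 38·0 + 27·1 + 7·1 + 19·0 + 17·0 = 34
Lena: 38·2 + 27·3 + 7·0 + 19·3 + 17·2 = 248
Priya: 38·1 + 27·5 + 7·5 + 19·5 + 17·4 = 371
Ingrid: 38·3 + 27·4 + 7·4 + 19·1 + 17·1 = 286
Priya has the highest Borda score (371).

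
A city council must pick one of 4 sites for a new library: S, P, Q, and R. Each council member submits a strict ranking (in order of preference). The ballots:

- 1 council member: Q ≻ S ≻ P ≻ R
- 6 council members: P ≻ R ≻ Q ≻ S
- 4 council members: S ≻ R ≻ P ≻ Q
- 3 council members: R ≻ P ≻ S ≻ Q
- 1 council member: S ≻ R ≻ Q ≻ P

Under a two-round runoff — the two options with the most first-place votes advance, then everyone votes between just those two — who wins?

P

Round 1 first-place votes: S 5, P 6, Q 1, R 3.
P and S advance.
Runoff: P is preferred to S by 9 voters; S by 6.
P wins the runoff.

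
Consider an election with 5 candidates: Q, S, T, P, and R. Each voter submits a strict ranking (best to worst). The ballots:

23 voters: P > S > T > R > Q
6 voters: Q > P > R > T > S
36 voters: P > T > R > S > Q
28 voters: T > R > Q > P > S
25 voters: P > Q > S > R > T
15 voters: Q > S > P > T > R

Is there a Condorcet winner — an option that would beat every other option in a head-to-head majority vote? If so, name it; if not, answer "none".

P vs Q: 84–49 for P.
P vs S: 118–15 for P.
P vs T: 105–28 for P.
P vs R: 105–28 for P.
P beats every other option head-to-head.

P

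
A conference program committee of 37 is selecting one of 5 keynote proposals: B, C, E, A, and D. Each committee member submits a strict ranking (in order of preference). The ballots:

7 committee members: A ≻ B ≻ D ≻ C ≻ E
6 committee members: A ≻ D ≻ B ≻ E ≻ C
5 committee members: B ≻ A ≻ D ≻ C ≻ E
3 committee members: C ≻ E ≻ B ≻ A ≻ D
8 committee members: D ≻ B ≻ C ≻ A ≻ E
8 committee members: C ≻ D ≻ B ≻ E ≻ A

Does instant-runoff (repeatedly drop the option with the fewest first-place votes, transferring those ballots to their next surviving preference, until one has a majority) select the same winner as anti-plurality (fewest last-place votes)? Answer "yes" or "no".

no

Instant-runoff — R1 B 5, C 11, E 0, A 13, D 8 (E out); R2 B 5, C 11, A 13, D 8 (B out); R3 C 11, A 18, D 8 (D out); R4 C 19, A 18 (C winner). Winner: C.
Anti-plurality — last-place votes: B 0, C 6, E 20, A 8, D 3. Winner: B.
The two methods disagree.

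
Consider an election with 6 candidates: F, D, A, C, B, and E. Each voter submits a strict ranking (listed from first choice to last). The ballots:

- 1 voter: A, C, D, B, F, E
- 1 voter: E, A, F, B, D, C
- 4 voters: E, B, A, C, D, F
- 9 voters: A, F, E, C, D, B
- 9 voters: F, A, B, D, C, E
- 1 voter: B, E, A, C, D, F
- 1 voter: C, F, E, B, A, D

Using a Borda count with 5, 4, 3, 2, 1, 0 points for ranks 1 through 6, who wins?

F: 1·1 + 1·3 + 4·0 + 9·4 + 9·5 + 1·0 + 1·4 = 89
D: 1·3 + 1·1 + 4·1 + 9·1 + 9·2 + 1·1 + 1·0 = 36
A: 1·5 + 1·4 + 4·3 + 9·5 + 9·4 + 1·3 + 1·1 = 106
C: 1·4 + 1·0 + 4·2 + 9·2 + 9·1 + 1·2 + 1·5 = 46
B: 1·2 + 1·2 + 4·4 + 9·0 + 9·3 + 1·5 + 1·2 = 54
E: 1·0 + 1·5 + 4·5 + 9·3 + 9·0 + 1·4 + 1·3 = 59
A has the highest Borda score (106).

A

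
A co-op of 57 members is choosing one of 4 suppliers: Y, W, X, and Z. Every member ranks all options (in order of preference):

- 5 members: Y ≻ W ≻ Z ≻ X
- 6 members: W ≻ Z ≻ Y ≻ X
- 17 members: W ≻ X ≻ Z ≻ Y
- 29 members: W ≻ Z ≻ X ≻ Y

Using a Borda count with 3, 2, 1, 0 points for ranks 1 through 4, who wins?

W

Y: 5·3 + 6·1 + 17·0 + 29·0 = 21
W: 5·2 + 6·3 + 17·3 + 29·3 = 166
X: 5·0 + 6·0 + 17·2 + 29·1 = 63
Z: 5·1 + 6·2 + 17·1 + 29·2 = 92
W has the highest Borda score (166).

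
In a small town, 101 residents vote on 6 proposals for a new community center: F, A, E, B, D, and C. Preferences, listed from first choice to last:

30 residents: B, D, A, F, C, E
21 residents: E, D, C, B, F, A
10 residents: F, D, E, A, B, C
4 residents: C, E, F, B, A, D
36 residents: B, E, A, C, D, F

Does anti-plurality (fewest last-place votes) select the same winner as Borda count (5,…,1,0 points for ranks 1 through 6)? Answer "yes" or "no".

yes

Anti-plurality — last-place votes: F 36, A 21, E 30, B 0, D 4, C 10. Winner: B.
Borda — scores: F 143, A 222, E 295, B 390, D 280, C 185. Winner: B.
The two methods agree.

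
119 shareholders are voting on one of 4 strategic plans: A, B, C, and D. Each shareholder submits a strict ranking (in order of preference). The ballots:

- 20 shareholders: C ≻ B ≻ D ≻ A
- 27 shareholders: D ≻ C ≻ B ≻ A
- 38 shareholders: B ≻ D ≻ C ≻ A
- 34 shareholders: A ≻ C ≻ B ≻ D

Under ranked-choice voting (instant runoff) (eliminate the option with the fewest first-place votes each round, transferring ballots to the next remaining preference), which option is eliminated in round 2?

D

Round 1: A 34, B 38, C 20, D 27. Eliminate C.
Round 2: A 34, B 58, D 27. Eliminate D.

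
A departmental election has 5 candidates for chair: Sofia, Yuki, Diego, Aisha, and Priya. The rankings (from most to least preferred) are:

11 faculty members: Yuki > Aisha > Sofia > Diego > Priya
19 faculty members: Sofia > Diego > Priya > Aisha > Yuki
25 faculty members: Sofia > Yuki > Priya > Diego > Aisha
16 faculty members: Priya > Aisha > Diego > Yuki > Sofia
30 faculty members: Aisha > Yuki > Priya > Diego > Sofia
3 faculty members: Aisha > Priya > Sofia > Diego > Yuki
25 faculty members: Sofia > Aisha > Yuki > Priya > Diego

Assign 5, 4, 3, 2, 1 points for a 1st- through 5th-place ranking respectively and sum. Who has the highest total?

Sofia: 11·3 + 19·5 + 25·5 + 16·1 + 30·1 + 3·3 + 25·5 = 433
Yuki: 11·5 + 19·1 + 25·4 + 16·2 + 30·4 + 3·1 + 25·3 = 404
Diego: 11·2 + 19·4 + 25·2 + 16·3 + 30·2 + 3·2 + 25·1 = 287
Aisha: 11·4 + 19·2 + 25·1 + 16·4 + 30·5 + 3·5 + 25·4 = 436
Priya: 11·1 + 19·3 + 25·3 + 16·5 + 30·3 + 3·4 + 25·2 = 375
Aisha has the highest Borda score (436).

Aisha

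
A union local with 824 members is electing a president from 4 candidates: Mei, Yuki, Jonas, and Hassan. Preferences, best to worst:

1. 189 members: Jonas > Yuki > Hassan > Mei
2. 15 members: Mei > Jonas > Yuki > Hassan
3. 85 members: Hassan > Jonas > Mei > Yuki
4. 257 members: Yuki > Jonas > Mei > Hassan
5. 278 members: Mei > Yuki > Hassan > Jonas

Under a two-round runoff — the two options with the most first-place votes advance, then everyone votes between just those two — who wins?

Yuki

Round 1 first-place votes: Mei 293, Yuki 257, Jonas 189, Hassan 85.
Mei and Yuki advance.
Runoff: Mei is preferred to Yuki by 378 voters; Yuki by 446.
Yuki wins the runoff.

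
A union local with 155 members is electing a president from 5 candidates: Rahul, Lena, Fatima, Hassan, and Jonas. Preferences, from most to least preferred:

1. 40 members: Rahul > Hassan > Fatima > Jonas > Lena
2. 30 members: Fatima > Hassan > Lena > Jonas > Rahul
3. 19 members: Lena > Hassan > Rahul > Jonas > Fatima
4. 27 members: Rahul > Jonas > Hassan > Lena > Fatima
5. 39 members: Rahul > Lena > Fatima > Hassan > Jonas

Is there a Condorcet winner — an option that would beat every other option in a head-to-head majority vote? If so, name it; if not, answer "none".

Rahul vs Lena: 106–49 for Rahul.
Rahul vs Fatima: 125–30 for Rahul.
Rahul vs Hassan: 106–49 for Rahul.
Rahul vs Jonas: 125–30 for Rahul.
Rahul beats every other option head-to-head.

Rahul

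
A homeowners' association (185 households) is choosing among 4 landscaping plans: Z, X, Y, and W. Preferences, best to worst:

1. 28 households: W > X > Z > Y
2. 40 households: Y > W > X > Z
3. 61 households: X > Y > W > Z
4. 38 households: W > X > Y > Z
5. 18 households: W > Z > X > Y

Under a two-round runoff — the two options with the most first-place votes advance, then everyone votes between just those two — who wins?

Round 1 first-place votes: Z 0, X 61, Y 40, W 84.
W and X advance.
Runoff: W is preferred to X by 124 voters; X by 61.
W wins the runoff.

W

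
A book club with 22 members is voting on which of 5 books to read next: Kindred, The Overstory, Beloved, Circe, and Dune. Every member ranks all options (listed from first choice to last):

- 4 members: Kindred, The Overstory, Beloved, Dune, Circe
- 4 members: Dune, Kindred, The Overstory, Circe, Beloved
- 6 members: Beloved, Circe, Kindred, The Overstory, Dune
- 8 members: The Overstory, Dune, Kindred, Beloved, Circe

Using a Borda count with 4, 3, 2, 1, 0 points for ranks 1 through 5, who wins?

The Overstory

Kindred: 4·4 + 4·3 + 6·2 + 8·2 = 56
The Overstory: 4·3 + 4·2 + 6·1 + 8·4 = 58
Beloved: 4·2 + 4·0 + 6·4 + 8·1 = 40
Circe: 4·0 + 4·1 + 6·3 + 8·0 = 22
Dune: 4·1 + 4·4 + 6·0 + 8·3 = 44
The Overstory has the highest Borda score (58).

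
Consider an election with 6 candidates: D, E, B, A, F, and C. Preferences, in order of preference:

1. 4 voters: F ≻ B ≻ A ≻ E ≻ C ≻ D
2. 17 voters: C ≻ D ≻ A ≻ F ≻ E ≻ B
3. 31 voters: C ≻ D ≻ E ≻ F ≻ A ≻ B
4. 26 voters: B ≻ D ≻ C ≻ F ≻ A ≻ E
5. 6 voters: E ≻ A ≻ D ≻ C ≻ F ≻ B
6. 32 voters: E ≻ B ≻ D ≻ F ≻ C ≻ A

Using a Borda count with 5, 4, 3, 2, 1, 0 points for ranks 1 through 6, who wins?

D: 4·0 + 17·4 + 31·4 + 26·4 + 6·3 + 32·3 = 410
E: 4·2 + 17·1 + 31·3 + 26·0 + 6·5 + 32·5 = 308
B: 4·4 + 17·0 + 31·0 + 26·5 + 6·0 + 32·4 = 274
A: 4·3 + 17·3 + 31·1 + 26·1 + 6·4 + 32·0 = 144
F: 4·5 + 17·2 + 31·2 + 26·2 + 6·1 + 32·2 = 238
C: 4·1 + 17·5 + 31·5 + 26·3 + 6·2 + 32·1 = 366
D has the highest Borda score (410).

D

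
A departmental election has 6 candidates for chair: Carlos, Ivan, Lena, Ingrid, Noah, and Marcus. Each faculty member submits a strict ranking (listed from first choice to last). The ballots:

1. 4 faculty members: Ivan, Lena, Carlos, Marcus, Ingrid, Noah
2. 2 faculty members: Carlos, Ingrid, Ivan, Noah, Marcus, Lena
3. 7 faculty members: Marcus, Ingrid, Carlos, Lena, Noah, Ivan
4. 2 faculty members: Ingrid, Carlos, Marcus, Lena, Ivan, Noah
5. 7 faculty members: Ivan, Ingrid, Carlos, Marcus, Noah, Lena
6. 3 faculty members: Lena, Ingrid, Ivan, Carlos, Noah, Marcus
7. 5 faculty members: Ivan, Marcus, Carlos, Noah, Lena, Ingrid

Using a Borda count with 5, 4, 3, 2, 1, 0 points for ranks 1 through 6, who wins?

Ivan

Carlos: 4·3 + 2·5 + 7·3 + 2·4 + 7·3 + 3·2 + 5·3 = 93
Ivan: 4·5 + 2·3 + 7·0 + 2·1 + 7·5 + 3·3 + 5·5 = 97
Lena: 4·4 + 2·0 + 7·2 + 2·2 + 7·0 + 3·5 + 5·1 = 54
Ingrid: 4·1 + 2·4 + 7·4 + 2·5 + 7·4 + 3·4 + 5·0 = 90
Noah: 4·0 + 2·2 + 7·1 + 2·0 + 7·1 + 3·1 + 5·2 = 31
Marcus: 4·2 + 2·1 + 7·5 + 2·3 + 7·2 + 3·0 + 5·4 = 85
Ivan has the highest Borda score (97).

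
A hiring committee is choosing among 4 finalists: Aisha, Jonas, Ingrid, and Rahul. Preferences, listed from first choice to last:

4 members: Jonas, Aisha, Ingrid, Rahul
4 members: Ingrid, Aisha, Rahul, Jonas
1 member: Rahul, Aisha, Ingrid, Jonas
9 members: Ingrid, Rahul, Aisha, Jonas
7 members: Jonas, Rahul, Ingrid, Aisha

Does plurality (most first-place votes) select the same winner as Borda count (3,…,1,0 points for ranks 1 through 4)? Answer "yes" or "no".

yes

Plurality — first-place votes: Aisha 0, Jonas 11, Ingrid 13, Rahul 1. Winner: Ingrid.
Borda — scores: Aisha 27, Jonas 33, Ingrid 51, Rahul 39. Winner: Ingrid.
The two methods agree.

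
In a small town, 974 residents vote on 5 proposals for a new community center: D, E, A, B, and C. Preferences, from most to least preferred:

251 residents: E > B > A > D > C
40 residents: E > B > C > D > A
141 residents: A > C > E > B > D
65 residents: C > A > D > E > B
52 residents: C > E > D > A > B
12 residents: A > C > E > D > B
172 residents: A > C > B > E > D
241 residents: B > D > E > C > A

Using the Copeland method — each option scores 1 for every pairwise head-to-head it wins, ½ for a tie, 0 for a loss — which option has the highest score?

E

D: beats C; loses to E, A, and B → score 1.
E: beats D, A, B, and C → score 4.
A: beats D and C; loses to E and B → score 2.
B: beats D, A, and C; loses to E → score 3.
C: loses to D, E, A, and B → score 0.
E has the best pairwise record.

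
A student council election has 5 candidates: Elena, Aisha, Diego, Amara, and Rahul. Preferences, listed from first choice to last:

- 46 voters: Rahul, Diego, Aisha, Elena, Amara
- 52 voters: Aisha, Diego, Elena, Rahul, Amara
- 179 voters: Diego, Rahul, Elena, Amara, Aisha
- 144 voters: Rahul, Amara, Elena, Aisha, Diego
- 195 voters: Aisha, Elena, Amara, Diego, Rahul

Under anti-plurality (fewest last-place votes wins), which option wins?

Elena

Last-place votes: Elena 0, Aisha 179, Diego 144, Amara 98, Rahul 195.
Elena is ranked last by the fewest voters, so Elena wins.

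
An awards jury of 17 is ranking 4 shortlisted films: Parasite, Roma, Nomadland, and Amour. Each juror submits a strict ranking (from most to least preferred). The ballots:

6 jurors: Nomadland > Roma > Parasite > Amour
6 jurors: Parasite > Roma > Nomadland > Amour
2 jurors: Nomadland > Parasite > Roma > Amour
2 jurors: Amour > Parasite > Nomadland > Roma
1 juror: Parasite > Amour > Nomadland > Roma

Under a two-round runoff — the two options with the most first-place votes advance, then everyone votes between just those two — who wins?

Round 1 first-place votes: Parasite 7, Roma 0, Nomadland 8, Amour 2.
Nomadland and Parasite advance.
Runoff: Nomadland is preferred to Parasite by 8 voters; Parasite by 9.
Parasite wins the runoff.

Parasite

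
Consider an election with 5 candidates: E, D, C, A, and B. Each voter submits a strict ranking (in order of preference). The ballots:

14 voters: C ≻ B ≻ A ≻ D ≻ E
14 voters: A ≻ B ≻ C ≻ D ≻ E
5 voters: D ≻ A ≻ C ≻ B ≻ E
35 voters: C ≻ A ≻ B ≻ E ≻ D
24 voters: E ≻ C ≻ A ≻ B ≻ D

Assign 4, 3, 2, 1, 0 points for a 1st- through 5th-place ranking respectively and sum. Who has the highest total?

E: 14·0 + 14·0 + 5·0 + 35·1 + 24·4 = 131
D: 14·1 + 14·1 + 5·4 + 35·0 + 24·0 = 48
C: 14·4 + 14·2 + 5·2 + 35·4 + 24·3 = 306
A: 14·2 + 14·4 + 5·3 + 35·3 + 24·2 = 252
B: 14·3 + 14·3 + 5·1 + 35·2 + 24·1 = 183
C has the highest Borda score (306).

C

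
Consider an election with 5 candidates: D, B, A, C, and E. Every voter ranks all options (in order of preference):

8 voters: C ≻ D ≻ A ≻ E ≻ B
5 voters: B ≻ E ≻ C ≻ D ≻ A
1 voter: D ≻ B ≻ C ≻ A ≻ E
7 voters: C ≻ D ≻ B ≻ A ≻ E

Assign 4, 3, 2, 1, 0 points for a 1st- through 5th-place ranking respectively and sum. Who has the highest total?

D: 8·3 + 5·1 + 1·4 + 7·3 = 54
B: 8·0 + 5·4 + 1·3 + 7·2 = 37
A: 8·2 + 5·0 + 1·1 + 7·1 = 24
C: 8·4 + 5·2 + 1·2 + 7·4 = 72
E: 8·1 + 5·3 + 1·0 + 7·0 = 23
C has the highest Borda score (72).

C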